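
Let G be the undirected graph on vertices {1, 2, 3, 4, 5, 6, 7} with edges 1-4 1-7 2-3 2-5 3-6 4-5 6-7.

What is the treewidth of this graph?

2

A width-2 tree decomposition is:
Bags: B1 = {2, 4, 5}  B2 = {1, 2, 4}  B3 = {1, 2, 7}  B4 = {2, 6, 7}  B5 = {2, 3, 6}
Tree: B1–B2, B2–B3, B3–B4, B4–B5
Every bag has size at most 3, so the width is 3 − 1 = 2 and tw(G) ≤ 2. For the lower bound, G contains the cycle 2–5–4–1–7–6–3–2, so G is not a forest; only forests have treewidth ≤ 1, hence tw(G) ≥ 2. Hence tw(G) = 2 exactly.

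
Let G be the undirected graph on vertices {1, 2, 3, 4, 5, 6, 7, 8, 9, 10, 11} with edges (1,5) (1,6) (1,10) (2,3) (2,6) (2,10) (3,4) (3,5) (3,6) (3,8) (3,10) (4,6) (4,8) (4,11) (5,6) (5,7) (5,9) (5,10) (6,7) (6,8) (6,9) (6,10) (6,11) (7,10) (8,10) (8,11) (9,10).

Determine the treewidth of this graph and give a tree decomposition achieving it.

Treewidth 3.
One optimal decomposition is:
Bags: B1 = {3, 5, 6, 10}  B2 = {1, 5, 6, 10}  B3 = {5, 6, 9, 10}  B4 = {3, 6, 8, 10}  B5 = {3, 4, 6, 8}  B6 = {4, 6, 8, 11}  B7 = {2, 3, 6, 10}  B8 = {5, 6, 7, 10}
Tree: B1–B2, B1–B3, B1–B4, B4–B5, B5–B6, B4–B7, B2–B8

Every bag has size at most 4, so the width is 4 − 1 = 3 and tw(G) ≤ 3. Conversely, {3, 6, 8, 10} is a clique of size 4, and the vertices of any clique must share a bag in every tree decomposition; so some bag has ≥ 4 vertices and tw(G) ≥ 3. The upper and lower bounds meet at 3, so that is the treewidth.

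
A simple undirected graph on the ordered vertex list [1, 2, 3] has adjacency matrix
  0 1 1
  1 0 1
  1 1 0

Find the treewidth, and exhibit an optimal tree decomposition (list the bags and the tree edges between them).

Treewidth 2.
Bags: B1 = {1, 2, 3}
Tree: (single bag)

With just one bag of size 3, the width is 3 − 1 = 2, so tw(G) ≤ 2. Conversely, {1, 2, 3} is a clique of size 3, and the vertices of any clique must share a bag in every tree decomposition; so some bag has ≥ 3 vertices and tw(G) ≥ 2. The upper and lower bounds meet at 2, so that is the treewidth.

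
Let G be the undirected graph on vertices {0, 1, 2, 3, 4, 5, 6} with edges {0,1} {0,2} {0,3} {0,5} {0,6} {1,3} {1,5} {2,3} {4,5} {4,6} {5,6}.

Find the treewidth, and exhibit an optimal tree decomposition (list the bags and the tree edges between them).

The largest bag has 3 vertices, giving width 2; this decomposition certifies tw(G) ≤ 2. On the other hand G contains the 3-clique {0, 1, 3}. A clique must lie in a single bag of any decomposition, so no decomposition can have width below 2. The upper and lower bounds meet at 2, so that is the treewidth.

Treewidth 2.
One optimal decomposition is:
Bags: B1 = {0, 1, 5}  B2 = {0, 1, 3}  B3 = {0, 5, 6}  B4 = {0, 2, 3}  B5 = {4, 5, 6}
Tree: B1–B2, B1–B3, B2–B4, B3–B5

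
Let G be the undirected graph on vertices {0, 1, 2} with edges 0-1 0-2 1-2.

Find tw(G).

A width-2 tree decomposition is:
Bags: B1 = {0, 1, 2}
Tree: (single bag)
A single bag containing all 3 vertices is trivially a valid decomposition of width 2. On the other hand G contains the 3-clique {0, 1, 2}. A clique must lie in a single bag of any decomposition, so no decomposition can have width below 2. The upper and lower bounds meet at 2, so that is the treewidth.

2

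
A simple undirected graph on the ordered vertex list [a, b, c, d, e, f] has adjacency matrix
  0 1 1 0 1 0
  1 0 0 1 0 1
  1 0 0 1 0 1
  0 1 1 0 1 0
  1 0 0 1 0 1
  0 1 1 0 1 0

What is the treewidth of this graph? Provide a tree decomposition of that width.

Treewidth 3.
One optimal decomposition is:
Bags: B1 = {a, d, e, f}  B2 = {a, b, d, f}  B3 = {a, c, d, f}
Tree: B1–B2, B2–B3

Each bag holds 4 vertices, so the decomposition has width 3, which upper-bounds the treewidth. For the lower bound: the 4 vertex sets {a,e}, {b,d}, {f}, {c} are disjoint, each induces a connected subgraph, and every pair is joined by at least one edge of G. Contracting each set to a single vertex therefore yields K_{4} as a minor, and since treewidth is minor-monotone, tw(G) ≥ tw(K_{4}) = 3. Combining the bounds, tw(G) = 3.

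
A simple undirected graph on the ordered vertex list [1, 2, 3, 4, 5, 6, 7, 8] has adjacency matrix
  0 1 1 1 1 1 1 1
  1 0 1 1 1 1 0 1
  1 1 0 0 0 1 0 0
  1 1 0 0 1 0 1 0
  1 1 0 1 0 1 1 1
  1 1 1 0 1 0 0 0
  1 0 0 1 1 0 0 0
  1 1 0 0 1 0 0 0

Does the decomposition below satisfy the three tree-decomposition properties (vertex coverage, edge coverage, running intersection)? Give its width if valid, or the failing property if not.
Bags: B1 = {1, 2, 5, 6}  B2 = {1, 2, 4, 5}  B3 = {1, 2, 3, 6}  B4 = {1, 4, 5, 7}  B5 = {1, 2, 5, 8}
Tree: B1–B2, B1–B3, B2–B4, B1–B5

Yes; width 3.

Every vertex of G appears in some bag (union = {1, 2, 3, 4, 5, 6, 7, 8}); every edge is covered by a bag; and for each vertex v the set of bags containing v is connected in the bag tree. The decomposition is therefore valid. The largest bag has 4 vertices, so the width is 3.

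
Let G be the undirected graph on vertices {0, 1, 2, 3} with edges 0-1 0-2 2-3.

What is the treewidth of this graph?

A width-1 tree decomposition is:
Bags: B1 = {2, 3}  B2 = {0, 2}  B3 = {0, 1}
Tree: B1–B2, B2–B3
Every bag has size at most 2, so the width is 2 − 1 = 1 and tw(G) ≤ 1. Any graph with an edge has treewidth ≥ 1, and G has the edge 3–2. The upper and lower bounds meet at 1, so that is the treewidth.

1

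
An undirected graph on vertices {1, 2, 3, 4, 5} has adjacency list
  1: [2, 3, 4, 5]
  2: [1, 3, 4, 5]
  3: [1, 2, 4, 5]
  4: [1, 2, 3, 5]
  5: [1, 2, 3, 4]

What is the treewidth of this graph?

4

A width-4 tree decomposition is:
Bags: B1 = {1, 2, 3, 4, 5}
Tree: (single bag)
With just one bag of size 5, the width is 5 − 1 = 4, so tw(G) ≤ 4. For the lower bound, the 5 vertices {1, 2, 3, 4, 5} are pairwise adjacent, and any tree decomposition puts a clique entirely inside one bag — forcing width ≥ 4. Therefore the treewidth is 4.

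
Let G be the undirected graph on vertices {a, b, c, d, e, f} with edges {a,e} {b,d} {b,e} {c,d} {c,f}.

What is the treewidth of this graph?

A width-1 tree decomposition is:
Bags: B1 = {a, e}  B2 = {b, e}  B3 = {b, d}  B4 = {c, d}  B5 = {c, f}
Tree: B1–B2, B2–B3, B3–B4, B4–B5
The largest bag has 2 vertices, giving width 1; this decomposition certifies tw(G) ≤ 1. Any graph with an edge has treewidth ≥ 1, and G has the edge a–e. Therefore the treewidth is 1.

1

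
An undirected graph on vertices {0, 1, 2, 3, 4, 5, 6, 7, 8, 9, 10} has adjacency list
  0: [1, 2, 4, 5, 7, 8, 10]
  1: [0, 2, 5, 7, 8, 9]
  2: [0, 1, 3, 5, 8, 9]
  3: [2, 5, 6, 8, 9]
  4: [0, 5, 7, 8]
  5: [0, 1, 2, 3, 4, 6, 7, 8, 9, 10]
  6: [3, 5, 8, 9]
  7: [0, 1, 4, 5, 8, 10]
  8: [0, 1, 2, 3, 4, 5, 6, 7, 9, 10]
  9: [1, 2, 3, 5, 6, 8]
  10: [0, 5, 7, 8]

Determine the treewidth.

A width-4 tree decomposition is:
Bags: B1 = {2, 3, 5, 8, 9}  B2 = {1, 2, 5, 8, 9}  B3 = {0, 1, 2, 5, 8}  B4 = {3, 5, 6, 8, 9}  B5 = {0, 1, 5, 7, 8}  B6 = {0, 5, 7, 8, 10}  B7 = {0, 4, 5, 7, 8}
Tree: B1–B2, B2–B3, B1–B4, B3–B5, B5–B6, B6–B7
Each bag holds 5 vertices, so the decomposition has width 4, which upper-bounds the treewidth. On the other hand G contains the 5-clique {0, 1, 2, 5, 8}. A clique must lie in a single bag of any decomposition, so no decomposition can have width below 4. Hence tw(G) = 4 exactly.

4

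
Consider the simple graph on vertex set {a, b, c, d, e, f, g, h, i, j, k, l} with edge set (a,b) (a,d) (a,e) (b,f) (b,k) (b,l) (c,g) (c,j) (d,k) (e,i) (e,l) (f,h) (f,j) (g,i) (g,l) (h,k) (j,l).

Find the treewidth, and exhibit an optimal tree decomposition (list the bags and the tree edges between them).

The largest bag has 4 vertices, giving width 3; this decomposition certifies tw(G) ≤ 3. For the lower bound: the 4 vertex sets {d,h,k}, {a}, {b}, {e,f,j,l} are disjoint, each induces a connected subgraph, and every pair is joined by at least one edge of G. Contracting each set to a single vertex therefore yields K_{4} as a minor, and since treewidth is minor-monotone, tw(G) ≥ tw(K_{4}) = 3. Therefore the treewidth is 3.

Treewidth 3.
One such decomposition:
Bags: B1 = {a, d, h, k}  B2 = {a, b, h, k}  B3 = {a, b, f, h}  B4 = {a, b, e, f}  B5 = {b, e, f, l}  B6 = {e, f, j, l}  B7 = {e, i, j, l}  B8 = {g, i, j, l}  B9 = {c, g, i, j}
Tree: B1–B2, B2–B3, B3–B4, B4–B5, B5–B6, B6–B7, B7–B8, B8–B9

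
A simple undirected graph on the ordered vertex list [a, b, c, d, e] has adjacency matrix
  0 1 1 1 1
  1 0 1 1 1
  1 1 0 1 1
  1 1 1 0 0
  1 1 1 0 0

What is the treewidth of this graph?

A width-3 tree decomposition is:
Bags: B1 = {a, b, c, d}  B2 = {a, b, c, e}
Tree: B1–B2
Each bag holds 4 vertices, so the decomposition has width 3, which upper-bounds the treewidth. For the lower bound, the 4 vertices {a, b, c, d} are pairwise adjacent, and any tree decomposition puts a clique entirely inside one bag — forcing width ≥ 3. Combining the bounds, tw(G) = 3.

3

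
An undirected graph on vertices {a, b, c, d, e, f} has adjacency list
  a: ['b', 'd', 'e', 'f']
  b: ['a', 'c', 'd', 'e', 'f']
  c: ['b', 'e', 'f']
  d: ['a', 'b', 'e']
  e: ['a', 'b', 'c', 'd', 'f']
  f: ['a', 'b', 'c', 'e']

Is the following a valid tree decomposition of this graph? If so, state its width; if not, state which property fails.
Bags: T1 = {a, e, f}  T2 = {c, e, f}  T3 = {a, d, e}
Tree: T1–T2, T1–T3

A tree decomposition must satisfy three properties: every vertex lies in some bag; for every edge, both endpoints lie together in some bag; and for every vertex, the bags containing it form a connected subtree. Here vertex b appears in no bag, so the decomposition is invalid.

No — vertex b appears in no bag.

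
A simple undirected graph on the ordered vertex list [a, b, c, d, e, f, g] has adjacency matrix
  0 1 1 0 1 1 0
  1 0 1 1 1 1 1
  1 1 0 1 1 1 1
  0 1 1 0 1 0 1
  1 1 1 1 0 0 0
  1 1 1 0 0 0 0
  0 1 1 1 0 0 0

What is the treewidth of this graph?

A width-3 tree decomposition is:
Bags: B1 = {a, b, c, f}  B2 = {a, b, c, e}  B3 = {b, c, d, e}  B4 = {b, c, d, g}
Tree: B1–B2, B2–B3, B3–B4
Every bag has size at most 4, so the width is 4 − 1 = 3 and tw(G) ≤ 3. On the other hand G contains the 4-clique {b, c, d, g}. A clique must lie in a single bag of any decomposition, so no decomposition can have width below 3. Combining the bounds, tw(G) = 3.

3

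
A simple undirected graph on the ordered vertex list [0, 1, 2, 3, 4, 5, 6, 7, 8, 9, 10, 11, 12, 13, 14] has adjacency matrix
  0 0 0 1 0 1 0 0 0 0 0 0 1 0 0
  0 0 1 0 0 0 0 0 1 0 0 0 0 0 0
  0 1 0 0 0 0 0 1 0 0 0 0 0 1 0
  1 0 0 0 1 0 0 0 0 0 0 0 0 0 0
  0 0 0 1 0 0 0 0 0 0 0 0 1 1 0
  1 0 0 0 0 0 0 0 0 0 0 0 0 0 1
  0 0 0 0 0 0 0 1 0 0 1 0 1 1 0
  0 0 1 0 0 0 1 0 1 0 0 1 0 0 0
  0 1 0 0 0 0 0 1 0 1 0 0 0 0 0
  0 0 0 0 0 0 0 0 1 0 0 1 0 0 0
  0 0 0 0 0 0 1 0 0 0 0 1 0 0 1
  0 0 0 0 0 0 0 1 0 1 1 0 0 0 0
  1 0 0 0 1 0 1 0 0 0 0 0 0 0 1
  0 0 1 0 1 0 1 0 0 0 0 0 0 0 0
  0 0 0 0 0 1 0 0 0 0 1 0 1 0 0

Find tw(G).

A width-3 tree decomposition is:
Bags: B1 = {1, 8, 9, 11}  B2 = {1, 7, 8, 11}  B3 = {1, 2, 7, 11}  B4 = {2, 7, 10, 11}  B5 = {2, 6, 7, 10}  B6 = {2, 6, 10, 13}  B7 = {6, 10, 13, 14}  B8 = {6, 12, 13, 14}  B9 = {4, 12, 13, 14}  B10 = {4, 5, 12, 14}  B11 = {0, 4, 5, 12}  B12 = {0, 3, 4, 5}
Tree: B1–B2, B2–B3, B3–B4, B4–B5, B5–B6, B6–B7, B7–B8, B8–B9, B9–B10, B10–B11, B11–B12
Each bag holds 4 vertices, so the decomposition has width 3, which upper-bounds the treewidth. For the lower bound: the 4 vertex sets {1,8,9}, {11}, {7}, {2,6,10,13} are disjoint, each induces a connected subgraph, and every pair is joined by at least one edge of G. Contracting each set to a single vertex therefore yields K_{4} as a minor, and since treewidth is minor-monotone, tw(G) ≥ tw(K_{4}) = 3. Combining the bounds, tw(G) = 3.

3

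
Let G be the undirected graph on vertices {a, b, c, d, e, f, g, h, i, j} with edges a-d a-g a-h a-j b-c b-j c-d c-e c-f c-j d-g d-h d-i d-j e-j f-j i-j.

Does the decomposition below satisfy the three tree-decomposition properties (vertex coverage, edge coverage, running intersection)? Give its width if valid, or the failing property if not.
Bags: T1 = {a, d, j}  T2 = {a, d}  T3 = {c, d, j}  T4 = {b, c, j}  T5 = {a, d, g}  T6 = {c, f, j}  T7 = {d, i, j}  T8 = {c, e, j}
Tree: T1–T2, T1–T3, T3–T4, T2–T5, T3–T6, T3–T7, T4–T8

No — vertex h appears in no bag.

A tree decomposition must satisfy three properties: every vertex lies in some bag; for every edge, both endpoints lie together in some bag; and for every vertex, the bags containing it form a connected subtree. Here vertex h appears in no bag, so the decomposition is invalid.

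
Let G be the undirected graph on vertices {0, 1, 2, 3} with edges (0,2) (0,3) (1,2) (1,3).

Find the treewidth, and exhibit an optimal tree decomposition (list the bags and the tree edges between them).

Treewidth 2.
One such decomposition:
Bags: B1 = {1, 2, 3}  B2 = {0, 2, 3}
Tree: B1–B2

Every bag has size at most 3, so the width is 3 − 1 = 2 and tw(G) ≤ 2. The edges 2–1–3–0–2 form a cycle, so G is not a tree and its treewidth is at least 2. The upper and lower bounds meet at 2, so that is the treewidth.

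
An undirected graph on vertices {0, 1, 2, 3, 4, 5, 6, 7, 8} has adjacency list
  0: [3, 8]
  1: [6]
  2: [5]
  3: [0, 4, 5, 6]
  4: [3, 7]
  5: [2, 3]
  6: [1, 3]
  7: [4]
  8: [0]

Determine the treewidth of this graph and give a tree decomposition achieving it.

Each bag holds 2 vertices, so the decomposition has width 1, which upper-bounds the treewidth. G has an edge, so its treewidth is at least 1. The upper and lower bounds meet at 1, so that is the treewidth.

Treewidth 1.
Bags: B1 = {3, 4}  B2 = {0, 3}  B3 = {3, 6}  B4 = {4, 7}  B5 = {1, 6}  B6 = {0, 8}  B7 = {3, 5}  B8 = {2, 5}
Tree: B1–B2, B1–B3, B1–B4, B3–B5, B2–B6, B1–B7, B7–B8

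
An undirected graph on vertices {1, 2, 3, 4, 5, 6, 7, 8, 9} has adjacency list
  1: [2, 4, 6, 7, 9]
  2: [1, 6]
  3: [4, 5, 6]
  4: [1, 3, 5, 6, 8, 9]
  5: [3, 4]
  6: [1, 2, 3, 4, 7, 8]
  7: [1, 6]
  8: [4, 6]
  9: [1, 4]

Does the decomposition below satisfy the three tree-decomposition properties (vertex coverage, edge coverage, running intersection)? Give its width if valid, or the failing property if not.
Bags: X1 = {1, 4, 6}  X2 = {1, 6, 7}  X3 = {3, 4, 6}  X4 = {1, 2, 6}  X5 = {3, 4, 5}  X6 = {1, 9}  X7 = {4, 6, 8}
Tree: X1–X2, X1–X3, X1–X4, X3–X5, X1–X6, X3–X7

No — edge (4,9) lies in no bag.

A tree decomposition must satisfy three properties: every vertex lies in some bag; for every edge, both endpoints lie together in some bag; and for every vertex, the bags containing it form a connected subtree. Here edge (4,9) lies in no bag, so the decomposition is invalid.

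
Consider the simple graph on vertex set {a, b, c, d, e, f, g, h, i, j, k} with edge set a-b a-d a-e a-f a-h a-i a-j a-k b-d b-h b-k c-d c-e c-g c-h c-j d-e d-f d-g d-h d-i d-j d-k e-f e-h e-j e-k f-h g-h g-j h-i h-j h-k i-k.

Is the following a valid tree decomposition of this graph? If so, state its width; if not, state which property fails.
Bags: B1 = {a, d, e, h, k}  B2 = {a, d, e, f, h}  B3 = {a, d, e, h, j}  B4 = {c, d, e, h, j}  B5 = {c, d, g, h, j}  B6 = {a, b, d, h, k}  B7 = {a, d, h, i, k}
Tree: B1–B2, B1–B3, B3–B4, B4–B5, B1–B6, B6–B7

Yes; width 4.

Checking the three conditions: (i) the bags cover all of {a, b, c, d, e, f, g, h, i, j, k}; (ii) for each edge, some bag contains both endpoints; (iii) the bags containing any fixed vertex form a subtree. All hold, so the decomposition is valid with width 5 − 1 = 4.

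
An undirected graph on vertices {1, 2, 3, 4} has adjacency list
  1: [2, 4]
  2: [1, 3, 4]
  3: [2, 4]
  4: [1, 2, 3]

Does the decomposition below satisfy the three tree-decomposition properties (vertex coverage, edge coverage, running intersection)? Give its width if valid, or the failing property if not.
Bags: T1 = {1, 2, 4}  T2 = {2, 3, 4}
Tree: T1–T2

Yes; width 2.

Every vertex of G appears in some bag (union = {1, 2, 3, 4}); every edge is covered by a bag; and for each vertex v the set of bags containing v is connected in the bag tree. The decomposition is therefore valid. The largest bag has 3 vertices, so the width is 2.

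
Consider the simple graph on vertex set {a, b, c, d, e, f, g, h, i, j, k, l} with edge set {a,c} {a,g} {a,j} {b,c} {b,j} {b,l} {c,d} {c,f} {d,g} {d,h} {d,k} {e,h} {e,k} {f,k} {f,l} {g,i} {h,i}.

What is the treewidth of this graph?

A width-3 tree decomposition is:
Bags: B1 = {e, h, i, k}  B2 = {d, h, i, k}  B3 = {d, g, i, k}  B4 = {d, f, g, k}  B5 = {c, d, f, g}  B6 = {a, c, f, g}  B7 = {a, c, f, l}  B8 = {a, b, c, l}  B9 = {a, b, j, l}
Tree: B1–B2, B2–B3, B3–B4, B4–B5, B5–B6, B6–B7, B7–B8, B8–B9
Each bag holds 4 vertices, so the decomposition has width 3, which upper-bounds the treewidth. For the lower bound: the 4 vertex sets {e,h,i}, {k}, {d}, {a,c,f,g} are disjoint, each induces a connected subgraph, and every pair is joined by at least one edge of G. Contracting each set to a single vertex therefore yields K_{4} as a minor, and since treewidth is minor-monotone, tw(G) ≥ tw(K_{4}) = 3. Combining the bounds, tw(G) = 3.

3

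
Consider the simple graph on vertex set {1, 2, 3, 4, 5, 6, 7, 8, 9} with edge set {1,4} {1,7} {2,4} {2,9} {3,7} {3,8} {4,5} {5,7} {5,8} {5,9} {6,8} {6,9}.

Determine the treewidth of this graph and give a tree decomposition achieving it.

Treewidth 3.
One such decomposition:
Bags: B1 = {1, 3, 7, 8}  B2 = {1, 5, 7, 8}  B3 = {1, 4, 5, 8}  B4 = {4, 5, 6, 8}  B5 = {4, 5, 6, 9}  B6 = {2, 4, 6, 9}
Tree: B1–B2, B2–B3, B3–B4, B4–B5, B5–B6

Each bag holds 4 vertices, so the decomposition has width 3, which upper-bounds the treewidth. For the lower bound: the 4 vertex sets {1,3,7}, {8}, {5}, {2,4,6,9} are disjoint, each induces a connected subgraph, and every pair is joined by at least one edge of G. Contracting each set to a single vertex therefore yields K_{4} as a minor, and since treewidth is minor-monotone, tw(G) ≥ tw(K_{4}) = 3. Hence tw(G) = 3 exactly.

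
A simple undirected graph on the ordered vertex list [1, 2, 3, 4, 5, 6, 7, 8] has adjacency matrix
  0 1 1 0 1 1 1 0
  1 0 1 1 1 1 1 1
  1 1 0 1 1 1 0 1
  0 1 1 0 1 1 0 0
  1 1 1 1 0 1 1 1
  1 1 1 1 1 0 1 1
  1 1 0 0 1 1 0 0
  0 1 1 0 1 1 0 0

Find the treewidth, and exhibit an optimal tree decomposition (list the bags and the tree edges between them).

Treewidth 4.
Bags: B1 = {1, 2, 3, 5, 6}  B2 = {1, 2, 5, 6, 7}  B3 = {2, 3, 4, 5, 6}  B4 = {2, 3, 5, 6, 8}
Tree: B1–B2, B1–B3, B3–B4

The largest bag has 5 vertices, giving width 4; this decomposition certifies tw(G) ≤ 4. Conversely, {2, 3, 5, 6, 8} is a clique of size 5, and the vertices of any clique must share a bag in every tree decomposition; so some bag has ≥ 5 vertices and tw(G) ≥ 4. Combining the bounds, tw(G) = 4.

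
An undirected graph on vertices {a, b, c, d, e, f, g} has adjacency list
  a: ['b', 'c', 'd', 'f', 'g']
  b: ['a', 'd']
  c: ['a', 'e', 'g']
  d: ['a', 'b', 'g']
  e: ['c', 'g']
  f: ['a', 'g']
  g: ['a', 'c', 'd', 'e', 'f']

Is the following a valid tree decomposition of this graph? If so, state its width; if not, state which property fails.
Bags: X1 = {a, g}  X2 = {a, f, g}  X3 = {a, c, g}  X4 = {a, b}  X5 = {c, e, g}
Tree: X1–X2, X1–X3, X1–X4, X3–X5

No — vertex d appears in no bag.

A tree decomposition must satisfy three properties: every vertex lies in some bag; for every edge, both endpoints lie together in some bag; and for every vertex, the bags containing it form a connected subtree. Here vertex d appears in no bag, so the decomposition is invalid.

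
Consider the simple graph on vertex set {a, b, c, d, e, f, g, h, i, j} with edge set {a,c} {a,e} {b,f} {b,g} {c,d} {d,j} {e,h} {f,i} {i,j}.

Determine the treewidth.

1

A width-1 tree decomposition is:
Bags: B1 = {e, h}  B2 = {a, e}  B3 = {a, c}  B4 = {c, d}  B5 = {d, j}  B6 = {i, j}  B7 = {f, i}  B8 = {b, f}  B9 = {b, g}
Tree: B1–B2, B2–B3, B3–B4, B4–B5, B5–B6, B6–B7, B7–B8, B8–B9
Each bag holds 2 vertices, so the decomposition has width 1, which upper-bounds the treewidth. Since G has at least one edge (e.g. h–e), it is not an edgeless graph, so tw(G) ≥ 1. The upper and lower bounds meet at 1, so that is the treewidth.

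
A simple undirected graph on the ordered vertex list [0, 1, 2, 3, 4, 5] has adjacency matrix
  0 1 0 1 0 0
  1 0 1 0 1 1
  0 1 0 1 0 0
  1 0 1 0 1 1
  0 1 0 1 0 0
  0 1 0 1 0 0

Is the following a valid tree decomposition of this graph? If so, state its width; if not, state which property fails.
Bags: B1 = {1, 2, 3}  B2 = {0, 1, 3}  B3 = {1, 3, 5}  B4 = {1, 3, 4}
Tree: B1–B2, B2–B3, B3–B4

Yes; width 2.

Vertex coverage: the bags together contain {0, 1, 2, 3, 4, 5}, the full vertex set. Edge coverage: each edge of G has both endpoints in at least one bag. Running intersection: for every vertex, the bags containing it form a connected subtree. All three properties hold, so this is a valid tree decomposition of width max|bag| − 1 = 2, and hence tw(G) ≤ 2.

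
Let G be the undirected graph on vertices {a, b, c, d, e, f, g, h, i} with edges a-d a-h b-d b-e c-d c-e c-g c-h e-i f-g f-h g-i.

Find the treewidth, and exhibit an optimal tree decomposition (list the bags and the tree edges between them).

Treewidth 3.
One such decomposition:
Bags: B1 = {b, d, e, i}  B2 = {c, d, e, i}  B3 = {c, d, g, i}  B4 = {a, c, d, g}  B5 = {a, c, g, h}  B6 = {a, f, g, h}
Tree: B1–B2, B2–B3, B3–B4, B4–B5, B5–B6

Every bag has size at most 4, so the width is 4 − 1 = 3 and tw(G) ≤ 3. For the lower bound: the 4 vertex sets {b,e,i}, {d}, {c}, {a,f,g,h} are disjoint, each induces a connected subgraph, and every pair is joined by at least one edge of G. Contracting each set to a single vertex therefore yields K_{4} as a minor, and since treewidth is minor-monotone, tw(G) ≥ tw(K_{4}) = 3. Hence tw(G) = 3 exactly.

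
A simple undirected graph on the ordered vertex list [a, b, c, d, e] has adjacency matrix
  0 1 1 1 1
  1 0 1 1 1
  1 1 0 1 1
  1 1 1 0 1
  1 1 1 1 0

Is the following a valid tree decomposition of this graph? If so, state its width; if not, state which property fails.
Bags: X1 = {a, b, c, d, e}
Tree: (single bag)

Vertex coverage: the bags together contain {a, b, c, d, e}, the full vertex set. Edge coverage: each edge of G has both endpoints in at least one bag. Running intersection: for every vertex, the bags containing it form a connected subtree. All three properties hold, so this is a valid tree decomposition of width max|bag| − 1 = 4, and hence tw(G) ≤ 4.

Yes; width 4.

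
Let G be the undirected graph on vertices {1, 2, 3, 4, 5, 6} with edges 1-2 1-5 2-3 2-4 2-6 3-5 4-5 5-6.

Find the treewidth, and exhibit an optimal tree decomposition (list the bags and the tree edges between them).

Treewidth 2.
One such decomposition:
Bags: B1 = {2, 5, 6}  B2 = {2, 3, 5}  B3 = {1, 2, 5}  B4 = {2, 4, 5}
Tree: B1–B2, B2–B3, B3–B4

Every bag has size at most 3, so the width is 3 − 1 = 2 and tw(G) ≤ 2. For the lower bound, G contains the cycle 6–5–3–2–6, so G is not a forest; only forests have treewidth ≤ 1, hence tw(G) ≥ 2. Therefore the treewidth is 2.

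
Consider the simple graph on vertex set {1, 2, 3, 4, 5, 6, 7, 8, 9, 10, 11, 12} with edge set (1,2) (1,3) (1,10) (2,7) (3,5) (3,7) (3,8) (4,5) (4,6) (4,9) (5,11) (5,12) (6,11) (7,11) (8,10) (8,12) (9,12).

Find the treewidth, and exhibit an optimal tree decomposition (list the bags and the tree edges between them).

Every bag has size at most 4, so the width is 4 − 1 = 3 and tw(G) ≤ 3. For the lower bound: the 4 vertex sets {4,6,9}, {11}, {5}, {3,7,8,12} are disjoint, each induces a connected subgraph, and every pair is joined by at least one edge of G. Contracting each set to a single vertex therefore yields K_{4} as a minor, and since treewidth is minor-monotone, tw(G) ≥ tw(K_{4}) = 3. Hence tw(G) = 3 exactly.

Treewidth 3.
One optimal decomposition is:
Bags: B1 = {4, 6, 9, 11}  B2 = {4, 5, 9, 11}  B3 = {5, 9, 11, 12}  B4 = {5, 7, 11, 12}  B5 = {3, 5, 7, 12}  B6 = {3, 7, 8, 12}  B7 = {2, 3, 7, 8}  B8 = {1, 2, 3, 8}  B9 = {1, 2, 8, 10}
Tree: B1–B2, B2–B3, B3–B4, B4–B5, B5–B6, B6–B7, B7–B8, B8–B9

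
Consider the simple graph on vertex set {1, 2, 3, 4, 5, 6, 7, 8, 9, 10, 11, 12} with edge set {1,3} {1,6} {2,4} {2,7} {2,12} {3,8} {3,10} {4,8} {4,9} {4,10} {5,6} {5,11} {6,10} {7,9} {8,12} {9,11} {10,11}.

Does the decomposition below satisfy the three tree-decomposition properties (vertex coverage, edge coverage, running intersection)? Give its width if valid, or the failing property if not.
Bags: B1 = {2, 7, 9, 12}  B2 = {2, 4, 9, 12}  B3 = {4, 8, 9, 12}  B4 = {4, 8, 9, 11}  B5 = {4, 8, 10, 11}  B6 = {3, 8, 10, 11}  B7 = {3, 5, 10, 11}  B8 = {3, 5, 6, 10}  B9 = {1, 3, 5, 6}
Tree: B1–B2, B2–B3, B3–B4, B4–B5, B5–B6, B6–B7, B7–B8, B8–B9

Yes; width 3.

Vertex coverage: the bags together contain {1, 2, 3, 4, 5, 6, 7, 8, 9, 10, 11, 12}, the full vertex set. Edge coverage: each edge of G has both endpoints in at least one bag. Running intersection: for every vertex, the bags containing it form a connected subtree. All three properties hold, so this is a valid tree decomposition of width max|bag| − 1 = 3, and hence tw(G) ≤ 3.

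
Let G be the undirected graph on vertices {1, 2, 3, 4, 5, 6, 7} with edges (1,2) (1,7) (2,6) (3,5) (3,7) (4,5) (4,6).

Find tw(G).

2

A width-2 tree decomposition is:
Bags: B1 = {3, 4, 5}  B2 = {3, 4, 7}  B3 = {1, 4, 7}  B4 = {1, 2, 4}  B5 = {2, 4, 6}
Tree: B1–B2, B2–B3, B3–B4, B4–B5
Every bag has size at most 3, so the width is 3 − 1 = 2 and tw(G) ≤ 2. Since 4–5–3–7–1–2–6–4 is a cycle in G, G is not acyclic. Forests are exactly the graphs of treewidth ≤ 1, so tw(G) ≥ 2. Combining the bounds, tw(G) = 2.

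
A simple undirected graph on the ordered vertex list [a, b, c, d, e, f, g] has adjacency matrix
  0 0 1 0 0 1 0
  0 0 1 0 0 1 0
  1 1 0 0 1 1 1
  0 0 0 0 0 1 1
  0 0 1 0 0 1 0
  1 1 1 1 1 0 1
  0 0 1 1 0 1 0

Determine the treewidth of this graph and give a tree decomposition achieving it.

Treewidth 2.
Bags: B1 = {b, c, f}  B2 = {c, f, g}  B3 = {a, c, f}  B4 = {c, e, f}  B5 = {d, f, g}
Tree: B1–B2, B2–B3, B1–B4, B2–B5

Every bag has size at most 3, so the width is 3 − 1 = 2 and tw(G) ≤ 2. Conversely, {d, f, g} is a clique of size 3, and the vertices of any clique must share a bag in every tree decomposition; so some bag has ≥ 3 vertices and tw(G) ≥ 2. The upper and lower bounds meet at 2, so that is the treewidth.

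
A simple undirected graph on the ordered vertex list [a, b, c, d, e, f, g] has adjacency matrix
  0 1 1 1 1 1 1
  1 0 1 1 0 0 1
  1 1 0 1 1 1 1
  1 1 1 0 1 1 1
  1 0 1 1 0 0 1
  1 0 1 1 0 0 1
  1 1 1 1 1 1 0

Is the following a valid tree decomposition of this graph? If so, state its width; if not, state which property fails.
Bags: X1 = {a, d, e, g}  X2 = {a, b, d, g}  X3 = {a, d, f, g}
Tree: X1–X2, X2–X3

No — vertex c appears in no bag.

A tree decomposition must satisfy three properties: every vertex lies in some bag; for every edge, both endpoints lie together in some bag; and for every vertex, the bags containing it form a connected subtree. Here vertex c appears in no bag, so the decomposition is invalid.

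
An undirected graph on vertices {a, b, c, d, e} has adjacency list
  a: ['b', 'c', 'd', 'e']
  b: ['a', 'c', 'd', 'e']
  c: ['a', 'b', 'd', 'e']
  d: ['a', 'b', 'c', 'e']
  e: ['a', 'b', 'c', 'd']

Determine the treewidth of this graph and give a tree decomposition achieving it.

Treewidth 4.
One such decomposition:
Bags: B1 = {a, b, c, d, e}
Tree: (single bag)

With just one bag of size 5, the width is 5 − 1 = 4, so tw(G) ≤ 4. On the other hand G contains the 5-clique {a, b, c, d, e}. A clique must lie in a single bag of any decomposition, so no decomposition can have width below 4. Combining the bounds, tw(G) = 4.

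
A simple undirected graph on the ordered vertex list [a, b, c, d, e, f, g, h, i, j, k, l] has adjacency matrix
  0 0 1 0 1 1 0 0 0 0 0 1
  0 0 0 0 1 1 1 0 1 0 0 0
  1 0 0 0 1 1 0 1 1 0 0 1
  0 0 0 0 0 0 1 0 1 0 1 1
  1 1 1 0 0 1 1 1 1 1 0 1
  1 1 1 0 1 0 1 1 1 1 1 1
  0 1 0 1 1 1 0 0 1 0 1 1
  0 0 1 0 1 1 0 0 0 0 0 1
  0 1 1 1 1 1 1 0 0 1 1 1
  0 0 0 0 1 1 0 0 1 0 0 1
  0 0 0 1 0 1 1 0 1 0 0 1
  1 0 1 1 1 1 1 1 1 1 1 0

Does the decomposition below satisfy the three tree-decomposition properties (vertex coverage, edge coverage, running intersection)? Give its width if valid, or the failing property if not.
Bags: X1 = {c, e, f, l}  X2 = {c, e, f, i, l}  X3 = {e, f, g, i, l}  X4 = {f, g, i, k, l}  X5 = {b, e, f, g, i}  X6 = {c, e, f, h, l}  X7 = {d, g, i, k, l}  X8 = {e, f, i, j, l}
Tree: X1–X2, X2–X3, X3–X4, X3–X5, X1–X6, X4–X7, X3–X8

No — vertex a appears in no bag.

A tree decomposition must satisfy three properties: every vertex lies in some bag; for every edge, both endpoints lie together in some bag; and for every vertex, the bags containing it form a connected subtree. Here vertex a appears in no bag, so the decomposition is invalid.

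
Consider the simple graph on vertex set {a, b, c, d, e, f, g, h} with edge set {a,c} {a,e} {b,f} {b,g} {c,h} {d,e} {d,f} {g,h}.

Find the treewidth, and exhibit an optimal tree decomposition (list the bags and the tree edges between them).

Treewidth 2.
One optimal decomposition is:
Bags: B1 = {a, c, e}  B2 = {c, d, e}  B3 = {c, d, f}  B4 = {b, c, f}  B5 = {b, c, g}  B6 = {c, g, h}
Tree: B1–B2, B2–B3, B3–B4, B4–B5, B5–B6

Every bag has size at most 3, so the width is 3 − 1 = 2 and tw(G) ≤ 2. The edges c–a–e–d–f–b–g–h–c form a cycle, so G is not a tree and its treewidth is at least 2. Hence tw(G) = 2 exactly.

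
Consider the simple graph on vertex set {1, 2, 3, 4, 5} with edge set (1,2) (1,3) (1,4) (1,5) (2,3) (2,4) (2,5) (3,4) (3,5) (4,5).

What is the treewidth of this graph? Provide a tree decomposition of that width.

With just one bag of size 5, the width is 5 − 1 = 4, so tw(G) ≤ 4. On the other hand G contains the 5-clique {1, 2, 3, 4, 5}. A clique must lie in a single bag of any decomposition, so no decomposition can have width below 4. Therefore the treewidth is 4.

Treewidth 4.
One such decomposition:
Bags: B1 = {1, 2, 3, 4, 5}
Tree: (single bag)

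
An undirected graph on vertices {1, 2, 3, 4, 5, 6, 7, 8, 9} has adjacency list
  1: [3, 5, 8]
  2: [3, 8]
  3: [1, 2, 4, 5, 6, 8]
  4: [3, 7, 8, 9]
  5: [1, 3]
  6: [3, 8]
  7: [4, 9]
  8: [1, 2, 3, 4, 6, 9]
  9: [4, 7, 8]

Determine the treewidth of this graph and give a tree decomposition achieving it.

Each bag holds 3 vertices, so the decomposition has width 2, which upper-bounds the treewidth. Conversely, {4, 8, 9} is a clique of size 3, and the vertices of any clique must share a bag in every tree decomposition; so some bag has ≥ 3 vertices and tw(G) ≥ 2. Therefore the treewidth is 2.

Treewidth 2.
One optimal decomposition is:
Bags: B1 = {1, 3, 8}  B2 = {3, 4, 8}  B3 = {2, 3, 8}  B4 = {3, 6, 8}  B5 = {1, 3, 5}  B6 = {4, 8, 9}  B7 = {4, 7, 9}
Tree: B1–B2, B2–B3, B1–B4, B1–B5, B2–B6, B6–B7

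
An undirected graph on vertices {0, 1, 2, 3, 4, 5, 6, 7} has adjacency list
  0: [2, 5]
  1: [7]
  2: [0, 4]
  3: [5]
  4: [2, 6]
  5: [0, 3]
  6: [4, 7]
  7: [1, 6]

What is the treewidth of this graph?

1

A width-1 tree decomposition is:
Bags: B1 = {1, 7}  B2 = {6, 7}  B3 = {4, 6}  B4 = {2, 4}  B5 = {0, 2}  B6 = {0, 5}  B7 = {3, 5}
Tree: B1–B2, B2–B3, B3–B4, B4–B5, B5–B6, B6–B7
Every bag has size at most 2, so the width is 2 − 1 = 1 and tw(G) ≤ 1. Since G has at least one edge (e.g. 1–7), it is not an edgeless graph, so tw(G) ≥ 1. Hence tw(G) = 1 exactly.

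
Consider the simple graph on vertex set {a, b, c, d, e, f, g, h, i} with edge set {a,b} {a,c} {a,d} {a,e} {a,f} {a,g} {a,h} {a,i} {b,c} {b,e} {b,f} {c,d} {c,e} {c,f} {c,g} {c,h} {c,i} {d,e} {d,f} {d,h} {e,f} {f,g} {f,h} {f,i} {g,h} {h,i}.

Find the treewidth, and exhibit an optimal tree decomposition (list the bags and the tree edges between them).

Treewidth 4.
One optimal decomposition is:
Bags: B1 = {a, c, d, f, h}  B2 = {a, c, d, e, f}  B3 = {a, c, f, g, h}  B4 = {a, b, c, e, f}  B5 = {a, c, f, h, i}
Tree: B1–B2, B1–B3, B2–B4, B3–B5

Each bag holds 5 vertices, so the decomposition has width 4, which upper-bounds the treewidth. For the lower bound, the 5 vertices {a, c, d, e, f} are pairwise adjacent, and any tree decomposition puts a clique entirely inside one bag — forcing width ≥ 4. Therefore the treewidth is 4.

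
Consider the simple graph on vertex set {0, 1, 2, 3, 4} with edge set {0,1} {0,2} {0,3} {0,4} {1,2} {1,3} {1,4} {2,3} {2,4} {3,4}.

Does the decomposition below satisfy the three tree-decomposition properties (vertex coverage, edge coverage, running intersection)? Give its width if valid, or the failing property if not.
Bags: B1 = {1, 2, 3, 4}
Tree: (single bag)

A tree decomposition must satisfy three properties: every vertex lies in some bag; for every edge, both endpoints lie together in some bag; and for every vertex, the bags containing it form a connected subtree. Here vertex 0 appears in no bag, so the decomposition is invalid.

No — vertex 0 appears in no bag.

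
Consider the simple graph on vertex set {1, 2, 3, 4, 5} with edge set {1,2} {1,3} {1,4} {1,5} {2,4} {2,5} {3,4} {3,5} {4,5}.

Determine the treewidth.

A width-3 tree decomposition is:
Bags: B1 = {1, 2, 4, 5}  B2 = {1, 3, 4, 5}
Tree: B1–B2
The largest bag has 4 vertices, giving width 3; this decomposition certifies tw(G) ≤ 3. For the lower bound, the 4 vertices {1, 2, 4, 5} are pairwise adjacent, and any tree decomposition puts a clique entirely inside one bag — forcing width ≥ 3. The upper and lower bounds meet at 3, so that is the treewidth.

3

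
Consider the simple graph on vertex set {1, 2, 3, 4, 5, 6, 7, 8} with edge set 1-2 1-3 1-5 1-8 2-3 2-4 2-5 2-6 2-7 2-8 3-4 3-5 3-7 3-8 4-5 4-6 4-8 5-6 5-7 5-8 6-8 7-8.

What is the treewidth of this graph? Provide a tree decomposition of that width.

Treewidth 4.
One such decomposition:
Bags: B1 = {2, 3, 5, 7, 8}  B2 = {2, 3, 4, 5, 8}  B3 = {1, 2, 3, 5, 8}  B4 = {2, 4, 5, 6, 8}
Tree: B1–B2, B2–B3, B2–B4

Every bag has size at most 5, so the width is 5 − 1 = 4 and tw(G) ≤ 4. On the other hand G contains the 5-clique {1, 2, 3, 5, 8}. A clique must lie in a single bag of any decomposition, so no decomposition can have width below 4. Combining the bounds, tw(G) = 4.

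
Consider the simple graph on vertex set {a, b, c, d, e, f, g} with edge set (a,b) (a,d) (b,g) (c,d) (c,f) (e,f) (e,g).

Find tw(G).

2

A width-2 tree decomposition is:
Bags: B1 = {b, e, g}  B2 = {a, b, e}  B3 = {a, d, e}  B4 = {c, d, e}  B5 = {c, e, f}
Tree: B1–B2, B2–B3, B3–B4, B4–B5
Each bag holds 3 vertices, so the decomposition has width 2, which upper-bounds the treewidth. For the lower bound, G contains the cycle e–g–b–a–d–c–f–e, so G is not a forest; only forests have treewidth ≤ 1, hence tw(G) ≥ 2. Hence tw(G) = 2 exactly.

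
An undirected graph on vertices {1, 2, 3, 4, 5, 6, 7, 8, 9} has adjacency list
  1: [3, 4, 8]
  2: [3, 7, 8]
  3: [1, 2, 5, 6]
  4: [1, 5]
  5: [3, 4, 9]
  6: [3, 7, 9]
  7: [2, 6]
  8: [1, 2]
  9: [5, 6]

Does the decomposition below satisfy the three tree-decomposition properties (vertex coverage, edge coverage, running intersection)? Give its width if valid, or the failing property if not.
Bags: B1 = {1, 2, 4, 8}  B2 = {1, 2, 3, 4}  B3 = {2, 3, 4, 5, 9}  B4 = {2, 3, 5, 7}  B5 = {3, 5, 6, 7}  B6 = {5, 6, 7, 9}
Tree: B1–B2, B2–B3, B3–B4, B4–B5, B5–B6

A tree decomposition must satisfy three properties: every vertex lies in some bag; for every edge, both endpoints lie together in some bag; and for every vertex, the bags containing it form a connected subtree. Here bags containing vertex 9 are not connected in the tree, so the decomposition is invalid.

No — bags containing vertex 9 are not connected in the tree.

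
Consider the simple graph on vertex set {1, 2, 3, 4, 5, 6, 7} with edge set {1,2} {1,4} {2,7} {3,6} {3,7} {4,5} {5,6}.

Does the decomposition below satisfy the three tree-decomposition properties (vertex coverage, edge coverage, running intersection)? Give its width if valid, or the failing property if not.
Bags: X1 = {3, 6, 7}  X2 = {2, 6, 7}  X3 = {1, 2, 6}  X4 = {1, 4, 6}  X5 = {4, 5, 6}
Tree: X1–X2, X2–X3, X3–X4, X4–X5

Every vertex of G appears in some bag (union = {1, 2, 3, 4, 5, 6, 7}); every edge is covered by a bag; and for each vertex v the set of bags containing v is connected in the bag tree. The decomposition is therefore valid. The largest bag has 3 vertices, so the width is 2.

Yes; width 2.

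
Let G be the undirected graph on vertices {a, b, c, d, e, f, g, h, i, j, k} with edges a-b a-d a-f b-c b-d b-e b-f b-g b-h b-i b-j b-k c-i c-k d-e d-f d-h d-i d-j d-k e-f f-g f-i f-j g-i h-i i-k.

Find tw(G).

A width-3 tree decomposition is:
Bags: B1 = {a, b, d, f}  B2 = {b, d, f, i}  B3 = {b, d, f, j}  B4 = {b, d, i, k}  B5 = {b, f, g, i}  B6 = {b, c, i, k}  B7 = {b, d, e, f}  B8 = {b, d, h, i}
Tree: B1–B2, B1–B3, B2–B4, B2–B5, B4–B6, B1–B7, B2–B8
Every bag has size at most 4, so the width is 4 − 1 = 3 and tw(G) ≤ 3. On the other hand G contains the 4-clique {b, d, h, i}. A clique must lie in a single bag of any decomposition, so no decomposition can have width below 3. Therefore the treewidth is 3.

3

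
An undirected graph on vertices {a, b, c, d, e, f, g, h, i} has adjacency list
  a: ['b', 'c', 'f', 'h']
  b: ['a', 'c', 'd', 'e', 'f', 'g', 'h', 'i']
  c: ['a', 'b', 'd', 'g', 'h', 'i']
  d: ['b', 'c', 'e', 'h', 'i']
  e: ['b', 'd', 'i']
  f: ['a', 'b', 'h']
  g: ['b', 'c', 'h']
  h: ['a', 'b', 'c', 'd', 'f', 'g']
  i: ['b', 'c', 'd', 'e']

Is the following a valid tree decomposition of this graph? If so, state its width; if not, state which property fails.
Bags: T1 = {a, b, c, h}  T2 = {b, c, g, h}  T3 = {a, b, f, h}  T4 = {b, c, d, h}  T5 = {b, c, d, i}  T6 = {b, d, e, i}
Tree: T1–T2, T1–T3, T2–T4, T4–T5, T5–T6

Every vertex of G appears in some bag (union = {a, b, c, d, e, f, g, h, i}); every edge is covered by a bag; and for each vertex v the set of bags containing v is connected in the bag tree. The decomposition is therefore valid. The largest bag has 4 vertices, so the width is 3.

Yes; width 3.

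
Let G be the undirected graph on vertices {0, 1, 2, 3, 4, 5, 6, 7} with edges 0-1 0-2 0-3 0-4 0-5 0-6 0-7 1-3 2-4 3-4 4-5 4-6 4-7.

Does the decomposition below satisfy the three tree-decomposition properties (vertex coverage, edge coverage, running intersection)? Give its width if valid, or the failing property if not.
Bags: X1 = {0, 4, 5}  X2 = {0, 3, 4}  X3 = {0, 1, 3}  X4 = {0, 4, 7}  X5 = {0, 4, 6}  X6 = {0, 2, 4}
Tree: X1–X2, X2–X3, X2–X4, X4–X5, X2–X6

Yes; width 2.

Checking the three conditions: (i) the bags cover all of {0, 1, 2, 3, 4, 5, 6, 7}; (ii) for each edge, some bag contains both endpoints; (iii) the bags containing any fixed vertex form a subtree. All hold, so the decomposition is valid with width 3 − 1 = 2.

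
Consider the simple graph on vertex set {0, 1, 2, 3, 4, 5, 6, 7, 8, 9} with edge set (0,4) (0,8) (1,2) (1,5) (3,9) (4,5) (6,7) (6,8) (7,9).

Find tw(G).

A width-1 tree decomposition is:
Bags: B1 = {1, 2}  B2 = {1, 5}  B3 = {4, 5}  B4 = {0, 4}  B5 = {0, 8}  B6 = {6, 8}  B7 = {6, 7}  B8 = {7, 9}  B9 = {3, 9}
Tree: B1–B2, B2–B3, B3–B4, B4–B5, B5–B6, B6–B7, B7–B8, B8–B9
The largest bag has 2 vertices, giving width 1; this decomposition certifies tw(G) ≤ 1. G has an edge, so its treewidth is at least 1. Therefore the treewidth is 1.

1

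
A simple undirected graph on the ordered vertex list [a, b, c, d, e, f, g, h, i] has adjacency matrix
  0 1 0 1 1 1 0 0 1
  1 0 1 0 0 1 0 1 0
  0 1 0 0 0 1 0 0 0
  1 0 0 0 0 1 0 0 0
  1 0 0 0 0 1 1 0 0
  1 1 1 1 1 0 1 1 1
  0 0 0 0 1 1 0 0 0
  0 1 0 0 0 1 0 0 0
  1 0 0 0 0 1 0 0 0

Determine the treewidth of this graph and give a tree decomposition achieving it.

Treewidth 2.
Bags: B1 = {a, d, f}  B2 = {a, b, f}  B3 = {b, f, h}  B4 = {b, c, f}  B5 = {a, e, f}  B6 = {e, f, g}  B7 = {a, f, i}
Tree: B1–B2, B2–B3, B2–B4, B1–B5, B5–B6, B2–B7

The largest bag has 3 vertices, giving width 2; this decomposition certifies tw(G) ≤ 2. Conversely, {e, f, g} is a clique of size 3, and the vertices of any clique must share a bag in every tree decomposition; so some bag has ≥ 3 vertices and tw(G) ≥ 2. Combining the bounds, tw(G) = 2.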